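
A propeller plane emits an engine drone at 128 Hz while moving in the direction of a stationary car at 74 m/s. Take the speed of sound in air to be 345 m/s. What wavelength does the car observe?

2.12 m

Moving source, stationary observer: f' = f · v/(v − v_s) since the source is approaching.
f' = 128 × 345/(345 − 74) ≈ 163 Hz.
λ' = v/f' = 345/162.952 ≈ 2.12 m.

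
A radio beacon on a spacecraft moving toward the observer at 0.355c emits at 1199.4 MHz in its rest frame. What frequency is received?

Relativistic Doppler for frequency: f' = f₀ · √((1 + β)/(1 − β)).
f' = 1199.4 × √(1.3550/0.6450) = 1199.4 × 1.44941 ≈ 1738.4 MHz.

1738.4 MHz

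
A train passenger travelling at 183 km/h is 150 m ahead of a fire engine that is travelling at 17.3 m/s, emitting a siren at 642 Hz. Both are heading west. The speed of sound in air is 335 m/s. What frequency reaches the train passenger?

574 Hz

183 km/h = 50.83 m/s.
The train passenger is ahead, so the fire engine is moving toward it while the train passenger is moving away from the fire engine.
With source approaching and observer receding, f' = f · (v − v_o)/(v − v_s).
f' = 642 × (335 − 50.83)/(335 − 17.3) = 642 × 284.17/317.7 ≈ 574 Hz.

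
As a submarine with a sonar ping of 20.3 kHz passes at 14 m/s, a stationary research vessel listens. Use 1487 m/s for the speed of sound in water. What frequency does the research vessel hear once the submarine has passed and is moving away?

20.1 kHz

Receding: f₂ = f · v/(v + v_s) = 20.3 × 1487/1501 ≈ 20.1 kHz.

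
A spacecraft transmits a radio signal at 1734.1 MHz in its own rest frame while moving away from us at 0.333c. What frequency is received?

Relativistic Doppler for frequency: f' = f₀ · √((1 − β)/(1 + β)).
f' = 1734.1 × √(0.6670/1.3330) = 1734.1 × 0.70737 ≈ 1226.7 MHz.

1226.7 MHz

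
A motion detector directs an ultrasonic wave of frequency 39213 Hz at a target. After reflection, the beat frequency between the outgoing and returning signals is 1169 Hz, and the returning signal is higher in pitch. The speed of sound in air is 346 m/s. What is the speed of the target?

Double Doppler shift off a moving reflector: f₂ = f₀ · (v + u)/(v − u) (u > 0 toward emitter).
Returning signal is higher, so f₂ = f₀ + Δf = 39213 + 1169 = 40382 Hz.
Rearranging, u = v · (f₂ − f₀)/(f₂ + f₀) = 346 × 1169/79595 ≈ 5.1 m/s.
So the target is moving at 5.1 m/s toward the emitter.

5.1 m/s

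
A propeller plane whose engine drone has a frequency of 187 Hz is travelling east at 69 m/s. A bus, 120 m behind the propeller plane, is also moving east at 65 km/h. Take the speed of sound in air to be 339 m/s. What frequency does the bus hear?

164 Hz

65 km/h = 18.06 m/s.
The bus is behind, so the propeller plane is moving away from it while the bus is moving toward the propeller plane.
General Doppler shift: f' = f · (v + v_o)/(v + v_s).
f' = 187 × (339 + 18.06)/(339 + 69) = 187 × 357.06/408 ≈ 164 Hz.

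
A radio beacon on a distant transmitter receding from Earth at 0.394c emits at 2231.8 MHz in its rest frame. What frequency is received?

Relativistic Doppler for frequency: f' = f₀ · √((1 − β)/(1 + β)).
f' = 2231.8 × √(0.6060/1.3940) = 2231.8 × 0.65933 ≈ 1471.5 MHz.

1471.5 MHz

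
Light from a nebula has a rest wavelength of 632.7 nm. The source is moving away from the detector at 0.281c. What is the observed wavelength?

844.5 nm

Relativistic Doppler for wavelength: λ' = λ₀ · √((1 + β)/(1 − β)).
λ' = 632.7 × √(1.2810/0.7190) = 632.7 × 1.33478 ≈ 844.5 nm.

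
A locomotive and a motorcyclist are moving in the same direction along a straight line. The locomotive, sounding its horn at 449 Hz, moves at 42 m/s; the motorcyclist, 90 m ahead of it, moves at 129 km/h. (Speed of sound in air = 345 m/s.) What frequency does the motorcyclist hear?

129 km/h = 35.83 m/s.
The motorcyclist is ahead, so the locomotive is moving toward it while the motorcyclist is moving away from the locomotive.
Both move, so f' = f · (v − v_o)/(v − v_s).
f' = 449 × (345 − 35.83)/(345 − 42) = 449 × 309.17/303 ≈ 458 Hz.

458 Hz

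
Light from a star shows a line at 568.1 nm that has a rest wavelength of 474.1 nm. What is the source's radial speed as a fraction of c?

0.179c

λ'/λ₀ = 1.1983 > 1 (redshift), so the source is receding.
λ'/λ₀ = √((1 + β)/(1 − β)) for a receding source ⇒ β = (r² − 1)/(r² + 1) with r = λ'/λ₀.
β = (1.4359 − 1)/(1.4359 + 1) ≈ 0.179.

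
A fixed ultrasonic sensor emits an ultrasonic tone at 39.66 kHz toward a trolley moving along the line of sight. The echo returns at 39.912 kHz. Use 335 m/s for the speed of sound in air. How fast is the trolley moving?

Double Doppler shift off a moving reflector: f₂ = f₀ · (v + u)/(v − u) (u > 0 toward emitter).
Rearranging, u = v · (f₂ − f₀)/(f₂ + f₀) = 335 × 0.252/79.572 ≈ 1.06 m/s.
So the trolley is moving at 1.06 m/s toward the emitter.

1.06 m/s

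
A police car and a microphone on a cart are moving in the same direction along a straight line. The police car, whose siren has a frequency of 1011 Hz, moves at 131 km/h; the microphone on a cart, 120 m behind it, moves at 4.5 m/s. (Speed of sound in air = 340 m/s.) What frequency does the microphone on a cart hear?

131 km/h = 36.39 m/s.
The microphone on a cart is behind, so the police car is moving away from it while the microphone on a cart is moving toward the police car.
General Doppler shift: f' = f · (v + v_o)/(v + v_s).
f' = 1011 × (340 + 4.5)/(340 + 36.39) = 1011 × 344.5/376.39 ≈ 925 Hz.

925 Hz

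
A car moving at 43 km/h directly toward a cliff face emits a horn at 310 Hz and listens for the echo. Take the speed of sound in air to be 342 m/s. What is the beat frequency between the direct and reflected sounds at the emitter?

22.4 Hz

43 km/h = 11.94 m/s.
The cliff face receives the sound from a moving source: f₁ = f₀ · v/(v − v_e) = 310 × 342/330.06 ≈ 321.2 Hz.
On the return leg the car is a moving observer: f₂ = f₁ · (v + v_e)/v = 321.2 × 353.94/342 ≈ 332.4 Hz.
Equivalently f₂ = f₀ · (v + v_e)/(v − v_e).
Beat against the emitted tone: |f₂ − f₀| = 2v_e·f₀/(v − v_e) = 2 × 11.94 × 310/330.06 ≈ 22.4 Hz.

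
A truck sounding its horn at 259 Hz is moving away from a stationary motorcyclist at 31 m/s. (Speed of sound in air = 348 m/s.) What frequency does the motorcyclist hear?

Moving source, stationary observer: f' = f · v/(v + v_s) since the source is receding.
f' = 259 × 348/(348 + 31) = 259 × 348/379 ≈ 238 Hz.

238 Hz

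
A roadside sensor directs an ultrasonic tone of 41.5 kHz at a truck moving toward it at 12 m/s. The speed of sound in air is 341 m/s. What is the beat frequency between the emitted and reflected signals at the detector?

3027 Hz

The truck first receives the wave as a moving observer: f₁ = f₀ · (v + u)/v = 41.5 × (341 + 12)/341 ≈ 42.96 kHz.
On reflection it acts as a source moving toward the stationary detector: f₂ = f₁ · v/(v − u) = 42.96 × 341/329 ≈ 44.53 kHz.
Beat frequency (with f₀ = 41500 Hz): |f₂ − f₀| = 2u·f₀/(v − u) = 2 × 12 × 41500/329 ≈ 3027 Hz.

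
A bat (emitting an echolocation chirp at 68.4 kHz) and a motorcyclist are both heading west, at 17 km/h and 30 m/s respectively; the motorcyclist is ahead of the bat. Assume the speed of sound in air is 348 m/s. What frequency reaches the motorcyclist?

17 km/h = 4.722 m/s.
The motorcyclist is ahead, so the bat is moving toward it while the motorcyclist is moving away from the bat.
General Doppler shift: f' = f · (v − v_o)/(v − v_s).
f' = 68.4 × (348 − 30)/(348 − 4.722) = 68.4 × 318/343.28 ≈ 63.4 kHz.

63.4 kHz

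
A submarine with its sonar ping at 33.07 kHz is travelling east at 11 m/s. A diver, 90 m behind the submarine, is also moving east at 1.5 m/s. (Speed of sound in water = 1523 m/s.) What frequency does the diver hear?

The diver is behind, so the submarine is moving away from it while the diver is moving toward the submarine.
General Doppler shift: f' = f · (v + v_o)/(v + v_s).
f' = 33.07 × (1523 + 1.5)/(1523 + 11) = 33.07 × 1524.5/1534 ≈ 32.9 kHz.

32.9 kHz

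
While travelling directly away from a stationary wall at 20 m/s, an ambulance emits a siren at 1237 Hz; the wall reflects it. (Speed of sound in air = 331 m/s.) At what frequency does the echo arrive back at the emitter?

1096 Hz

The wall receives the sound from a moving source: f₁ = f₀ · v/(v + v_e) = 1237 × 331/351 ≈ 1167 Hz.
On the return leg the ambulance is a moving observer: f₂ = f₁ · (v − v_e)/v = 1167 × 311/331 ≈ 1096 Hz.
Equivalently f₂ = f₀ · (v − v_e)/(v + v_e).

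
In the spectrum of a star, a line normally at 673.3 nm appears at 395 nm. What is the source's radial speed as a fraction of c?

λ'/λ₀ = 0.5867 < 1 (blueshift), so the source is approaching.
λ'/λ₀ = √((1 − β)/(1 + β)) for an approaching source ⇒ β = (1 − r²)/(1 + r²) with r = λ'/λ₀.
β = (1 − 0.3442)/(1 + 0.3442) ≈ 0.488.

0.488c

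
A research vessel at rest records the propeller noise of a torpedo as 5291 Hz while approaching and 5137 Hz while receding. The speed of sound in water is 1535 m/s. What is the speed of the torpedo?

22.7 m/s

f₁/f₂ = (v + v_s)/(v − v_s), so v_s = v · (f₁ − f₂)/(f₁ + f₂).
v_s = 1535 × (5291 − 5137)/(5291 + 5137) = 1535 × 154/10428 ≈ 22.7 m/s.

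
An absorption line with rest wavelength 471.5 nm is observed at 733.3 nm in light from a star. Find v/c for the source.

λ'/λ₀ = 1.5552 > 1 (redshift), so the source is receding.
λ'/λ₀ = √((1 + β)/(1 − β)) for a receding source ⇒ β = (r² − 1)/(r² + 1) with r = λ'/λ₀.
β = (2.4188 − 1)/(2.4188 + 1) ≈ 0.415.

0.415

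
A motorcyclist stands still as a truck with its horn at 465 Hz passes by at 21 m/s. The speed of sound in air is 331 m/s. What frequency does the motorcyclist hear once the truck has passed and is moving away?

Receding: f₂ = f · v/(v + v_s) = 465 × 331/352 ≈ 437 Hz.

437 Hz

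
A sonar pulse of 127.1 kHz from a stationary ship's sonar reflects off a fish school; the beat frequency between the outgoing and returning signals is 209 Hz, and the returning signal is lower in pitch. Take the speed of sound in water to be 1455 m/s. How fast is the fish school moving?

Double Doppler shift off a moving reflector: f₂ = f₀ · (v + u)/(v − u) (u > 0 toward emitter).
Returning signal is lower, so f₂ = f₀ − Δf = 127100 − 209 = 126891 Hz.
Rearranging, u = v · (f₂ − f₀)/(f₂ + f₀) = 1455 × -209/253991 ≈ -1.20 m/s.
So the fish school is moving at 1.20 m/s away from the emitter.

1.20 m/s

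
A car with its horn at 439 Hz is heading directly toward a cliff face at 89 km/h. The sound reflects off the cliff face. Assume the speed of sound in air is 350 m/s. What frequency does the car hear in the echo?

89 km/h = 24.72 m/s.
The cliff face receives the sound from a moving source: f₁ = f₀ · v/(v − v_e) = 439 × 350/325.28 ≈ 472 Hz.
On the return leg the car is a moving observer: f₂ = f₁ · (v + v_e)/v = 472 × 374.72/350 ≈ 506 Hz.
Equivalently f₂ = f₀ · (v + v_e)/(v − v_e).

506 Hz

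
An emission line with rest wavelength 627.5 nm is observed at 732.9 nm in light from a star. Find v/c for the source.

0.154

λ'/λ₀ = 1.1680 > 1 (redshift), so the source is receding.
λ'/λ₀ = √((1 + β)/(1 − β)) for a receding source ⇒ β = (r² − 1)/(r² + 1) with r = λ'/λ₀.
β = (1.3641 − 1)/(1.3641 + 1) ≈ 0.154.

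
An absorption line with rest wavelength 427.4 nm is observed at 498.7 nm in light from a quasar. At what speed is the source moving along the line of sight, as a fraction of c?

λ'/λ₀ = 1.1668 > 1 (redshift), so the source is receding.
λ'/λ₀ = √((1 + β)/(1 − β)) for a receding source ⇒ β = (r² − 1)/(r² + 1) with r = λ'/λ₀.
β = (1.3615 − 1)/(1.3615 + 1) ≈ 0.153.

0.153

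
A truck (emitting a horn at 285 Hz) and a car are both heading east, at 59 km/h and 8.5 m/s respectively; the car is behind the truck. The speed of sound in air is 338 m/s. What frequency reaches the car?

59 km/h = 16.39 m/s.
The car is behind, so the truck is moving away from it while the car is moving toward the truck.
With source receding and observer approaching, f' = f · (v + v_o)/(v + v_s).
f' = 285 × (338 + 8.5)/(338 + 16.39) = 285 × 346.5/354.39 ≈ 279 Hz.

279 Hz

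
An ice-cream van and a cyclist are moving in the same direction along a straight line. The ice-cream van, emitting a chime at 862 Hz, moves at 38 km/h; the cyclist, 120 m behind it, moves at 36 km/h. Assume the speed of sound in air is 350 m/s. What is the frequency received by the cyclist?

861 Hz

38 km/h = 10.56 m/s; 36 km/h = 10 m/s.
The cyclist is behind, so the ice-cream van is moving away from it while the cyclist is moving toward the ice-cream van.
Both move, so f' = f · (v + v_o)/(v + v_s).
f' = 862 × (350 + 10)/(350 + 10.56) = 862 × 360/360.56 ≈ 861 Hz.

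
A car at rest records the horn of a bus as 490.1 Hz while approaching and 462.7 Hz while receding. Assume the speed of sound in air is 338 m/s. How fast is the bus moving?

9.7 m/s

f₁/f₂ = (v + v_s)/(v − v_s), so v_s = v · (f₁ − f₂)/(f₁ + f₂).
v_s = 338 × (490.1 − 462.7)/(490.1 + 462.7) = 338 × 27.4/952.8 ≈ 9.7 m/s.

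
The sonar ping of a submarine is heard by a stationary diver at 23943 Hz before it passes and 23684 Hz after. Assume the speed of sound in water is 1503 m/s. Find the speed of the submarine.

f₁/f₂ = (v + v_s)/(v − v_s), so v_s = v · (f₁ − f₂)/(f₁ + f₂).
v_s = 1503 × (23943 − 23684)/(23943 + 23684) = 1503 × 259/47627 ≈ 8.2 m/s.

8.2 m/s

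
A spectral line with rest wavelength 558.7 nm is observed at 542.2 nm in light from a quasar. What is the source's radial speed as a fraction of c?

λ'/λ₀ = 0.9705 < 1 (blueshift), so the source is approaching.
λ'/λ₀ = √((1 − β)/(1 + β)) for an approaching source ⇒ β = (1 − r²)/(1 + r²) with r = λ'/λ₀.
β = (1 − 0.9418)/(1 + 0.9418) ≈ 0.030.

0.030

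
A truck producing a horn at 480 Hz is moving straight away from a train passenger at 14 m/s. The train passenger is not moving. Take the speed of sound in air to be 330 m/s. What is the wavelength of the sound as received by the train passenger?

Moving source, stationary observer: f' = f · v/(v + v_s) since the source is receding.
f' = 480 × 330/(330 + 14) ≈ 460 Hz.
λ' = v/f' = 330/460.465 ≈ 71.7 cm.

71.7 cm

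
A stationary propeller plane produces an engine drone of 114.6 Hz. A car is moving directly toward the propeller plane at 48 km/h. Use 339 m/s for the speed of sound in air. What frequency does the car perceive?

119 Hz

48 km/h = 13.33 m/s.
Moving observer, stationary source: f' = f · (v + v_o)/v.
f' = 114.6 × (339 + 13.33)/339 = 114.6 × 352.33/339 ≈ 119 Hz.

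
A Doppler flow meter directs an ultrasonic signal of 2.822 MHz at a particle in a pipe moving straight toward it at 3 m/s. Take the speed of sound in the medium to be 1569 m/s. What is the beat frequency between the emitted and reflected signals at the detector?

10812 Hz

At the particle in a pipe (a moving observer), f₁ = f₀ · (v + u)/v = 2.822 × 1572/1569 ≈ 2.82740 MHz.
On reflection it acts as a source moving toward the stationary detector: f₂ = f₁ · v/(v − u) = 2.82740 × 1569/1566 ≈ 2.83281 MHz.
Beat frequency (with f₀ = 2822000 Hz): |f₂ − f₀| = 2u·f₀/(v − u) = 2 × 3 × 2822000/1566 ≈ 10812 Hz.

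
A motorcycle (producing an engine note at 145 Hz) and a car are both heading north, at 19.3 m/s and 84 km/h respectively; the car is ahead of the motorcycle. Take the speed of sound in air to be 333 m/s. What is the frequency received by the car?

84 km/h = 23.33 m/s.
The car is ahead, so the motorcycle is moving toward it while the car is moving away from the motorcycle.
With source approaching and observer receding, f' = f · (v − v_o)/(v − v_s).
f' = 145 × (333 − 23.33)/(333 − 19.3) = 145 × 309.67/313.7 ≈ 143 Hz.

143 Hz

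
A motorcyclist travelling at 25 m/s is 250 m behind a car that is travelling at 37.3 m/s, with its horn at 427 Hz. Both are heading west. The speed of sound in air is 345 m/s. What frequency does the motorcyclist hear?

413 Hz

The motorcyclist is behind, so the car is moving away from it while the motorcyclist is moving toward the car.
General Doppler shift: f' = f · (v + v_o)/(v + v_s).
f' = 427 × (345 + 25)/(345 + 37.3) = 427 × 370/382.3 ≈ 413 Hz.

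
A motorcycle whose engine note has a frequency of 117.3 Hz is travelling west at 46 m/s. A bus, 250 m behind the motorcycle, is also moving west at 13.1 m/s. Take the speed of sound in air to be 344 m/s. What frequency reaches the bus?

The bus is behind, so the motorcycle is moving away from it while the bus is moving toward the motorcycle.
With source receding and observer approaching, f' = f · (v + v_o)/(v + v_s).
f' = 117.3 × (344 + 13.1)/(344 + 46) = 117.3 × 357.1/390 ≈ 107 Hz.

107 Hz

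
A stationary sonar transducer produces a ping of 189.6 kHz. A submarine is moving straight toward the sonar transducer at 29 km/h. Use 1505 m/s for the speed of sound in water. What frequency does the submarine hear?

29 km/h = 8.056 m/s.
Moving observer, stationary source: f' = f · (v + v_o)/v.
f' = 189.6 × (1505 + 8.056)/1505 = 189.6 × 1513.1/1505 ≈ 190.6 kHz.

190.6 kHz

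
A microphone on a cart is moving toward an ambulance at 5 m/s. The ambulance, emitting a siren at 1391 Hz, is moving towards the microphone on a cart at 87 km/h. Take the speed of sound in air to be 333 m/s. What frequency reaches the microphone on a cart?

1522 Hz

87 km/h = 24.17 m/s.
General Doppler shift: f' = f · (v + v_o)/(v − v_s).
f' = 1391 × (333 + 5)/(333 − 24.17) = 1391 × 338/308.83 ≈ 1522 Hz.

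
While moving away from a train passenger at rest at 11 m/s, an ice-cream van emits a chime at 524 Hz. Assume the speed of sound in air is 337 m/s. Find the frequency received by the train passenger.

507 Hz

Moving source, stationary observer: f' = f · v/(v + v_s) since the source is receding.
f' = 524 × 337/(337 + 11) = 524 × 337/348 ≈ 507 Hz.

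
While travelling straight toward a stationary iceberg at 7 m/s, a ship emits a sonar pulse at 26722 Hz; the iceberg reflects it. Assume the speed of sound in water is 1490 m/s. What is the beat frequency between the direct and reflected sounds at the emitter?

The iceberg receives the sound from a moving source: f₁ = f₀ · v/(v − v_e) = 26722 × 1490/1483 ≈ 26848 Hz.
On the return leg the ship is a moving observer: f₂ = f₁ · (v + v_e)/v = 26848 × 1497/1490 ≈ 26974 Hz.
Equivalently f₂ = f₀ · (v + v_e)/(v − v_e).
Beat against the emitted tone: |f₂ − f₀| = 2v_e·f₀/(v − v_e) = 2 × 7 × 26722/1483 ≈ 252 Hz.

252 Hz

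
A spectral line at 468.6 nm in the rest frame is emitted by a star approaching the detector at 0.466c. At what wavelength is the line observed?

282.8 nm

Relativistic Doppler for wavelength: λ' = λ₀ · √((1 − β)/(1 + β)).
λ' = 468.6 × √(0.5340/1.4660) = 468.6 × 0.60354 ≈ 282.8 nm.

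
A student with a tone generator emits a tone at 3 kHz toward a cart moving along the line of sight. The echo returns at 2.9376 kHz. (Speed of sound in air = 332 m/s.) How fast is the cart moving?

Double Doppler shift off a moving reflector: f₂ = f₀ · (v + u)/(v − u) (u > 0 toward emitter).
Rearranging, u = v · (f₂ − f₀)/(f₂ + f₀) = 332 × -0.0624/5.9376 ≈ -3.5 m/s.
So the cart is moving at 3.5 m/s away from the emitter.

3.5 m/s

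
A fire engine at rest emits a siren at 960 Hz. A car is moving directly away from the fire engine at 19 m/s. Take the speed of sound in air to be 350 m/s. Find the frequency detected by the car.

908 Hz

Moving observer, stationary source: f' = f · (v − v_o)/v.
f' = 960 × (350 − 19)/350 = 960 × 331/350 ≈ 908 Hz.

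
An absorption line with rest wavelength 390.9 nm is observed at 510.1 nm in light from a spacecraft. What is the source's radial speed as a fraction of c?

λ'/λ₀ = 1.3049 > 1 (redshift), so the source is receding.
λ'/λ₀ = √((1 + β)/(1 − β)) for a receding source ⇒ β = (r² − 1)/(r² + 1) with r = λ'/λ₀.
β = (1.7029 − 1)/(1.7029 + 1) ≈ 0.260.

0.260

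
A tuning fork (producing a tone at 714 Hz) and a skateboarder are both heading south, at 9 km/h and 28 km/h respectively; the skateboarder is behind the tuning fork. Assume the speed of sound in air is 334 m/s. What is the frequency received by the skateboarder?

9 km/h = 2.5 m/s; 28 km/h = 7.778 m/s.
The skateboarder is behind, so the tuning fork is moving away from it while the skateboarder is moving toward the tuning fork.
With source receding and observer approaching, f' = f · (v + v_o)/(v + v_s).
f' = 714 × (334 + 7.778)/(334 + 2.5) = 714 × 341.78/336.5 ≈ 725 Hz.

725 Hz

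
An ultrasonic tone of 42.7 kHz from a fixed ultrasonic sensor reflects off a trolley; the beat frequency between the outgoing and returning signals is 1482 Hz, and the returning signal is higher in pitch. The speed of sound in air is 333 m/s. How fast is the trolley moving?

Double Doppler shift off a moving reflector: f₂ = f₀ · (v + u)/(v − u) (u > 0 toward emitter).
Returning signal is higher, so f₂ = f₀ + Δf = 42700 + 1482 = 44182 Hz.
Rearranging, u = v · (f₂ − f₀)/(f₂ + f₀) = 333 × 1482/86882 ≈ 5.7 m/s.
So the trolley is moving at 5.7 m/s toward the emitter.

5.7 m/s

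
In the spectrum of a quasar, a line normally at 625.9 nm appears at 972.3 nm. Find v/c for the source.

0.414

λ'/λ₀ = 1.5534 > 1 (redshift), so the source is receding.
λ'/λ₀ = √((1 + β)/(1 − β)) for a receding source ⇒ β = (r² − 1)/(r² + 1) with r = λ'/λ₀.
β = (2.4132 − 1)/(2.4132 + 1) ≈ 0.414.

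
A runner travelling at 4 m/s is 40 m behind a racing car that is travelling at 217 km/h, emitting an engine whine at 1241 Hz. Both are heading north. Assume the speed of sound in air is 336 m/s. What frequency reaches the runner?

1065 Hz

217 km/h = 60.28 m/s.
The runner is behind, so the racing car is moving away from it while the runner is moving toward the racing car.
With source receding and observer approaching, f' = f · (v + v_o)/(v + v_s).
f' = 1241 × (336 + 4)/(336 + 60.28) = 1241 × 340/396.28 ≈ 1065 Hz.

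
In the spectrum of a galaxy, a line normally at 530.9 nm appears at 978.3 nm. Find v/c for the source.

λ'/λ₀ = 1.8427 > 1 (redshift), so the source is receding.
λ'/λ₀ = √((1 + β)/(1 − β)) for a receding source ⇒ β = (r² − 1)/(r² + 1) with r = λ'/λ₀.
β = (3.3956 − 1)/(3.3956 + 1) ≈ 0.545.

0.545c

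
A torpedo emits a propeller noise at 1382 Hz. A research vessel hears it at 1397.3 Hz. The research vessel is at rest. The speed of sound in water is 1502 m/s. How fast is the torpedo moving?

f' > f, so the torpedo is approaching.
f' = f · v/(v − v_s) ⇒ v_s = v · |1 − f/f'|.
v_s = 1502 × |1 − 1382/1397.3| = 1502 × 0.01095 ≈ 16.4 m/s.

16.4 m/s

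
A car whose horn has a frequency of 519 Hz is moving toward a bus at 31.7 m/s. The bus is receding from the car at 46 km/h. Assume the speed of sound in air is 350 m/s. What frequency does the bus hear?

550 Hz

46 km/h = 12.78 m/s.
Both move, so f' = f · (v − v_o)/(v − v_s).
f' = 519 × (350 − 12.78)/(350 − 31.7) = 519 × 337.22/318.3 ≈ 550 Hz.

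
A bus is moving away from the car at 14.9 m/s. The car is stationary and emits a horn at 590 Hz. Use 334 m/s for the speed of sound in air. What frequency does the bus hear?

564 Hz

Moving observer, stationary source: f' = f · (v − v_o)/v.
f' = 590 × (334 − 14.9)/334 = 590 × 319.1/334 ≈ 564 Hz.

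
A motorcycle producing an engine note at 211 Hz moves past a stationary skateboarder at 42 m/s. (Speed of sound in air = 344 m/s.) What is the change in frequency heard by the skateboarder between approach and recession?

Approaching: f₁ = f · v/(v − v_s) = 211 × 344/302 ≈ 240.3 Hz.
Receding: f₂ = f · v/(v + v_s) = 211 × 344/386 ≈ 188.0 Hz.
Drop: f₁ − f₂ = 2f·v·v_s/(v² − v_s²) = 2 × 211 × 344 × 42/(344² − 42²) ≈ 52.3 Hz.

52.3 Hz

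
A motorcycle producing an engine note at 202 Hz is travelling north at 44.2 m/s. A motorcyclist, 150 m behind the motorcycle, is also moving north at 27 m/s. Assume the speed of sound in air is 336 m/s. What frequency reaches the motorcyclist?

193 Hz

The motorcyclist is behind, so the motorcycle is moving away from it while the motorcyclist is moving toward the motorcycle.
With source receding and observer approaching, f' = f · (v + v_o)/(v + v_s).
f' = 202 × (336 + 27)/(336 + 44.2) = 202 × 363/380.2 ≈ 193 Hz.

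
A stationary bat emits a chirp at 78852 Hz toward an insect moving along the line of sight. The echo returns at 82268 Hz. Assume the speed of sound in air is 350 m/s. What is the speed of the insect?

Double Doppler shift off a moving reflector: f₂ = f₀ · (v + u)/(v − u) (u > 0 toward emitter).
Rearranging, u = v · (f₂ − f₀)/(f₂ + f₀) = 350 × 3416/161120 ≈ 7.4 m/s.
So the insect is moving at 7.4 m/s toward the emitter.

7.4 m/s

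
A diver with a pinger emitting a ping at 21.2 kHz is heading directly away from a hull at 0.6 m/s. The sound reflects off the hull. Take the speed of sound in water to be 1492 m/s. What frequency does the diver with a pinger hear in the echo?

21.2 kHz

The hull receives the sound from a moving source: f₁ = f₀ · v/(v + v_e) = 21.2 × 1492/1492.6 ≈ 21.2 kHz.
On the return leg the diver with a pinger is a moving observer: f₂ = f₁ · (v − v_e)/v = 21.2 × 1491.4/1492 ≈ 21.2 kHz.
Equivalently f₂ = f₀ · (v − v_e)/(v + v_e).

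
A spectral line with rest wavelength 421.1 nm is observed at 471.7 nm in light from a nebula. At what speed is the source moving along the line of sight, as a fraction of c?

0.113c

λ'/λ₀ = 1.1202 > 1 (redshift), so the source is receding.
λ'/λ₀ = √((1 + β)/(1 − β)) for a receding source ⇒ β = (r² − 1)/(r² + 1) with r = λ'/λ₀.
β = (1.2548 − 1)/(1.2548 + 1) ≈ 0.113.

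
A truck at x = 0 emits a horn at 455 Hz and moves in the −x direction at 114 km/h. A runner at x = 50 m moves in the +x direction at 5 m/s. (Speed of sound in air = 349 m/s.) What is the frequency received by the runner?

411 Hz

114 km/h = 31.67 m/s.
The observer lies on the +x side, so the source is heading away from the observer and the observer is heading away from the source.
With source receding and observer receding, f' = f · (v − v_o)/(v + v_s).
f' = 455 × (349 − 5)/(349 + 31.67) = 455 × 344/380.67 ≈ 411 Hz.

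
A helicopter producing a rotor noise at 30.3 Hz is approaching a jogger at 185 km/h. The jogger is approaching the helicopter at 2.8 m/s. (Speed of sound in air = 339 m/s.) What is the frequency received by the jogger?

36.0 Hz

185 km/h = 51.39 m/s.
Both move, so f' = f · (v + v_o)/(v − v_s).
f' = 30.3 × (339 + 2.8)/(339 − 51.39) = 30.3 × 341.8/287.61 ≈ 36.0 Hz.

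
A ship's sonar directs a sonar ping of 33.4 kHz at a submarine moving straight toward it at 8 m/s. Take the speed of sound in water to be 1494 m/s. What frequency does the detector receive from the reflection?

33.8 kHz

At the submarine (a moving observer), f₁ = f₀ · (v + u)/v = 33.4 × 1502/1494 ≈ 33.6 kHz.
On reflection it acts as a source moving toward the stationary detector: f₂ = f₁ · v/(v − u) = 33.6 × 1494/1486 ≈ 33.8 kHz.
Equivalently f₂ = f₀ · (v + u)/(v − u).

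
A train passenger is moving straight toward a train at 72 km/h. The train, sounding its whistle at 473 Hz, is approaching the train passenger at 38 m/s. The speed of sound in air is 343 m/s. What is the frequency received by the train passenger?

563 Hz

72 km/h = 20 m/s.
General Doppler shift: f' = f · (v + v_o)/(v − v_s).
f' = 473 × (343 + 20)/(343 − 38) = 473 × 363/305 ≈ 563 Hz.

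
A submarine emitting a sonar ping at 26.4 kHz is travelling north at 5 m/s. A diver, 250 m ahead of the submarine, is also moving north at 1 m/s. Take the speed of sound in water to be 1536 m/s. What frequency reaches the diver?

26.5 kHz

The diver is ahead, so the submarine is moving toward it while the diver is moving away from the submarine.
General Doppler shift: f' = f · (v − v_o)/(v − v_s).
f' = 26.4 × (1536 − 1)/(1536 − 5) = 26.4 × 1535/1531 ≈ 26.5 kHz.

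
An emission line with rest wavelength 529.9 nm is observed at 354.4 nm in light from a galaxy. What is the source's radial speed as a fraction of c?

0.382c

λ'/λ₀ = 0.6688 < 1 (blueshift), so the source is approaching.
λ'/λ₀ = √((1 − β)/(1 + β)) for an approaching source ⇒ β = (1 − r²)/(1 + r²) with r = λ'/λ₀.
β = (1 − 0.4473)/(1 + 0.4473) ≈ 0.382.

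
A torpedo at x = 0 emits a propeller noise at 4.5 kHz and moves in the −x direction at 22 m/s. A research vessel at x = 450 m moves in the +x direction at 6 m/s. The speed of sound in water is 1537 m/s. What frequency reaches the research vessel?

4.42 kHz

The observer lies on the +x side, so the source is heading away from the observer and the observer is heading away from the source.
Both move, so f' = f · (v − v_o)/(v + v_s).
f' = 4.5 × (1537 − 6)/(1537 + 22) = 4.5 × 1531/1559 ≈ 4.42 kHz.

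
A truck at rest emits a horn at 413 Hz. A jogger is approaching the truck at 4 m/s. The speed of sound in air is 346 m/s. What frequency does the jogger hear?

Moving observer, stationary source: f' = f · (v + v_o)/v.
f' = 413 × (346 + 4)/346 = 413 × 350/346 ≈ 418 Hz.

418 Hz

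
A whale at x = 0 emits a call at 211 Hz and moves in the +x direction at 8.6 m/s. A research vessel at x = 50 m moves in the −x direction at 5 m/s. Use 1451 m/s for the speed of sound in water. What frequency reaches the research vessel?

The observer lies on the +x side, so the source is heading toward the observer and the observer is heading toward the source.
With source approaching and observer approaching, f' = f · (v + v_o)/(v − v_s).
f' = 211 × (1451 + 5)/(1451 − 8.6) = 211 × 1456/1442.4 ≈ 213 Hz.

213 Hz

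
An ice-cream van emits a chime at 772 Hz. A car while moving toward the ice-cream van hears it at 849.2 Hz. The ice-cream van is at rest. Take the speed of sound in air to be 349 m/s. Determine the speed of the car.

35 m/s

f' = f · (v + v_o)/v ⇒ v_o = v · |f'/f − 1|.
v_o = 349 × |849.2/772 − 1| = 349 × 0.1 ≈ 35 m/s.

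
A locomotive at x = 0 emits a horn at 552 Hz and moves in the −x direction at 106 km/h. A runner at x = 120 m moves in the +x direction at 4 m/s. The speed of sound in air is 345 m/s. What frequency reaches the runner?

106 km/h = 29.44 m/s.
The observer lies on the +x side, so the source is heading away from the observer and the observer is heading away from the source.
With source receding and observer receding, f' = f · (v − v_o)/(v + v_s).
f' = 552 × (345 − 4)/(345 + 29.44) = 552 × 341/374.44 ≈ 503 Hz.

503 Hz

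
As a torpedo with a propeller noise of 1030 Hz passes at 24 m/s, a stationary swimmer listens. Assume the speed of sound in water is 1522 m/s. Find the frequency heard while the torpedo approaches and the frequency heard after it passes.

Approaching: f₁ = f · v/(v − v_s) = 1030 × 1522/1498 ≈ 1047 Hz.
Receding: f₂ = f · v/(v + v_s) = 1030 × 1522/1546 ≈ 1014 Hz.

1047 Hz approaching; 1014 Hz receding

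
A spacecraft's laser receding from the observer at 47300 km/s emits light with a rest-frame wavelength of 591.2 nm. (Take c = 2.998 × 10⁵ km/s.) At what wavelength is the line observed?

β = v/c = 47300/299800 = 0.1578.
Relativistic Doppler for wavelength: λ' = λ₀ · √((1 + β)/(1 − β)).
λ' = 591.2 × √(1.1578/0.8422) = 591.2 × 1.17246 ≈ 693.2 nm.

693.2 nm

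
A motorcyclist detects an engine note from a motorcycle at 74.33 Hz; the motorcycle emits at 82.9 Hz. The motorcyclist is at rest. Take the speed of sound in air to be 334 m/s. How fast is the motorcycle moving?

f' < f, so the motorcycle is receding.
f' = f · v/(v + v_s) ⇒ v_s = v · |1 − f/f'|.
v_s = 334 × |1 − 82.9/74.33| = 334 × 0.1153 ≈ 39 m/s.

39 m/s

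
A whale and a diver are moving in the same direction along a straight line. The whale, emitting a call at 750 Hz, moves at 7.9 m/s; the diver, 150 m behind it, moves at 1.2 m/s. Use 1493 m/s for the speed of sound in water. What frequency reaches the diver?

The diver is behind, so the whale is moving away from it while the diver is moving toward the whale.
Both move, so f' = f · (v + v_o)/(v + v_s).
f' = 750 × (1493 + 1.2)/(1493 + 7.9) = 750 × 1494.2/1500.9 ≈ 747 Hz.

747 Hz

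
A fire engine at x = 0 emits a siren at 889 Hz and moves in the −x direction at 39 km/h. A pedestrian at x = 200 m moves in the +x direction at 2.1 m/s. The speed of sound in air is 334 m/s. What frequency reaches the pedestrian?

856 Hz

39 km/h = 10.83 m/s.
The observer lies on the +x side, so the source is heading away from the observer and the observer is heading away from the source.
Both move, so f' = f · (v − v_o)/(v + v_s).
f' = 889 × (334 − 2.1)/(334 + 10.83) = 889 × 331.9/344.83 ≈ 856 Hz.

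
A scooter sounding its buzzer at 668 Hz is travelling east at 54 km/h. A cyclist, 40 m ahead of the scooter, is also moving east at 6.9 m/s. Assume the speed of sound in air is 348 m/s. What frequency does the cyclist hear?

684 Hz

54 km/h = 15 m/s.
The cyclist is ahead, so the scooter is moving toward it while the cyclist is moving away from the scooter.
Both move, so f' = f · (v − v_o)/(v − v_s).
f' = 668 × (348 − 6.9)/(348 − 15) = 668 × 341.1/333 ≈ 684 Hz.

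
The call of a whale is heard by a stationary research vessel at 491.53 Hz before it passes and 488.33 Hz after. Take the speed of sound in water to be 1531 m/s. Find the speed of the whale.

f₁/f₂ = (v + v_s)/(v − v_s), so v_s = v · (f₁ − f₂)/(f₁ + f₂).
v_s = 1531 × (491.53 − 488.33)/(491.53 + 488.33) = 1531 × 3.20/979.86 ≈ 5.0 m/s.

5.0 m/s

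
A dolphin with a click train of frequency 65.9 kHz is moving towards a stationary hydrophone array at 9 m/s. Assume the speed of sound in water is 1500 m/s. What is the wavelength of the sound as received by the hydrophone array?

Moving source, stationary observer: f' = f · v/(v − v_s) since the source is approaching.
f' = 65.9 × 1500/(1500 − 9) ≈ 66.3 kHz.
λ' = v/f' = 1500/66297.8 ≈ 2.3 cm.

2.3 cm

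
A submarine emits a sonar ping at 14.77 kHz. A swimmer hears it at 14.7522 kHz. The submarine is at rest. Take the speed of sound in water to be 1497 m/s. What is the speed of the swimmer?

1.80 m/s

f' < f, so the swimmer is receding.
f' = f · (v − v_o)/v ⇒ v_o = v · |f'/f − 1|.
v_o = 1497 × |14.7522/14.77 − 1| = 1497 × 0.001205 ≈ 1.80 m/s.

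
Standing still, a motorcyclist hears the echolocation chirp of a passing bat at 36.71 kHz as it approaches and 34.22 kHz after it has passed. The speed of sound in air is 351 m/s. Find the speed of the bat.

12.3 m/s

f₁/f₂ = (v + v_s)/(v − v_s), so v_s = v · (f₁ − f₂)/(f₁ + f₂).
v_s = 351 × (36.71 − 34.22)/(36.71 + 34.22) = 351 × 2.49/70.93 ≈ 12.3 m/s.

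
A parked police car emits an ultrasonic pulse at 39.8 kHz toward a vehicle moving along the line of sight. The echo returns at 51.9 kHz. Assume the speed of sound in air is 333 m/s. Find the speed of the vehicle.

Double Doppler shift off a moving reflector: f₂ = f₀ · (v + u)/(v − u) (u > 0 toward emitter).
Rearranging, u = v · (f₂ − f₀)/(f₂ + f₀) = 333 × 12.1/91.7 ≈ 44 m/s.
So the vehicle is moving at 44 m/s toward the emitter.

44 m/s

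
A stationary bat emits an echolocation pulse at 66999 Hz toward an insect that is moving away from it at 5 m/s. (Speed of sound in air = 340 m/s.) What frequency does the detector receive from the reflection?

65057 Hz

At the insect (a moving observer), f₁ = f₀ · (v − u)/v = 66999 × 335/340 ≈ 66014 Hz.
The reflection then acts as a moving source: f₂ = f₁ · v/(v + u) ≈ 65057 Hz.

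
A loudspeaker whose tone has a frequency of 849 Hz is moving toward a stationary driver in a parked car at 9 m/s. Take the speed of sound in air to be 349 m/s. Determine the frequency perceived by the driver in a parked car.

With the source moving toward a stationary observer, f' = f · v/(v − v_s).
f' = 849 × 349/(349 − 9) = 849 × 349/340 ≈ 871 Hz.

871 Hz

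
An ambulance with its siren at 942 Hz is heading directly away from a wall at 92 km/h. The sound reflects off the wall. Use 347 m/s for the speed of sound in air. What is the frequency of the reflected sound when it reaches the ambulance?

813 Hz

92 km/h = 25.56 m/s.
The wall receives the sound from a moving source: f₁ = f₀ · v/(v + v_e) = 942 × 347/372.56 ≈ 877 Hz.
On the return leg the ambulance is a moving observer: f₂ = f₁ · (v − v_e)/v = 877 × 321.44/347 ≈ 813 Hz.
Equivalently f₂ = f₀ · (v − v_e)/(v + v_e).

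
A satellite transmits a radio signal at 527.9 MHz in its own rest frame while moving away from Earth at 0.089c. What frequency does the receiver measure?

Relativistic Doppler for frequency: f' = f₀ · √((1 − β)/(1 + β)).
f' = 527.9 × √(0.9110/1.0890) = 527.9 × 0.91463 ≈ 482.8 MHz.

482.8 MHz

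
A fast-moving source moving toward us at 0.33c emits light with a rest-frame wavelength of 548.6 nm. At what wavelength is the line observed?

389.4 nm

Relativistic Doppler for wavelength: λ' = λ₀ · √((1 − β)/(1 + β)).
λ' = 548.6 × √(0.6700/1.3300) = 548.6 × 0.70976 ≈ 389.4 nm.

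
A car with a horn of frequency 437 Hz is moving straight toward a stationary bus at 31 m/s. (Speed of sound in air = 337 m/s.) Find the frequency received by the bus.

481 Hz

Moving source, stationary observer: f' = f · v/(v − v_s) since the source is approaching.
f' = 437 × 337/(337 − 31) = 437 × 337/306 ≈ 481 Hz.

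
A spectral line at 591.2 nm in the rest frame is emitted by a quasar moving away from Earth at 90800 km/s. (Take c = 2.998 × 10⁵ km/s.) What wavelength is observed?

β = v/c = 90800/299800 = 0.3029.
Relativistic Doppler for wavelength: λ' = λ₀ · √((1 + β)/(1 − β)).
λ' = 591.2 × √(1.3029/0.6971) = 591.2 × 1.36708 ≈ 808.2 nm.

808.2 nm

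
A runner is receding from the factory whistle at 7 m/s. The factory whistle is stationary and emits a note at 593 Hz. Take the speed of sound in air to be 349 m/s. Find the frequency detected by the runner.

581 Hz

Only the observer moves, away from the source, so f' = f · (v − v_o)/v.
f' = 593 × (349 − 7)/349 = 593 × 342/349 ≈ 581 Hz.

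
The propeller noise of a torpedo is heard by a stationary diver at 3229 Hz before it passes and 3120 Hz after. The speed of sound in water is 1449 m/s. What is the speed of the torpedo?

24.9 m/s

f₁/f₂ = (v + v_s)/(v − v_s), so v_s = v · (f₁ − f₂)/(f₁ + f₂).
v_s = 1449 × (3229 − 3120)/(3229 + 3120) = 1449 × 109/6349 ≈ 24.9 m/s.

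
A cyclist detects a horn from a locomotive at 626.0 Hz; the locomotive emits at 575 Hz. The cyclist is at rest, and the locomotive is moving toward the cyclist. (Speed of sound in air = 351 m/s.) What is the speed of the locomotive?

29 m/s

f' = f · v/(v − v_s) ⇒ v_s = v · |1 − f/f'|.
v_s = 351 × |1 − 575/626.0| = 351 × 0.08147 ≈ 29 m/s.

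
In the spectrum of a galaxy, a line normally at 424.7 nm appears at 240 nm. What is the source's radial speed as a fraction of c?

0.516c

λ'/λ₀ = 0.5651 < 1 (blueshift), so the source is approaching.
λ'/λ₀ = √((1 − β)/(1 + β)) for an approaching source ⇒ β = (1 − r²)/(1 + r²) with r = λ'/λ₀.
β = (1 − 0.3193)/(1 + 0.3193) ≈ 0.516.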